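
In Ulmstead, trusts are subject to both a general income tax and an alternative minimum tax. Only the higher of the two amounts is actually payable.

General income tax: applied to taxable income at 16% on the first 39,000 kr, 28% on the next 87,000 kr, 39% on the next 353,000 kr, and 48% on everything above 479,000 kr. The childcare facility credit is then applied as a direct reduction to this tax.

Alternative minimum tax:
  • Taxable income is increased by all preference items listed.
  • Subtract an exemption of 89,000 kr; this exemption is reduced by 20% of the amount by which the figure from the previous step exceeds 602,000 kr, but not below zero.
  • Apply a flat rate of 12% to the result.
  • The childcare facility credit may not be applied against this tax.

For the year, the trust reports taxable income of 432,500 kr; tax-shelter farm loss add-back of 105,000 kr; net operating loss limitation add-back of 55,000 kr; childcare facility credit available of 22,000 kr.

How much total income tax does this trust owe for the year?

General income tax:
  39,000 kr × 16% = 6,240 kr
  87,000 kr × 28% = 24,360 kr
  306,500 kr × 39% = 119,535 kr
  → 150,135 kr
  Less childcare facility credit 22,000 kr → 128,135 kr

Alternative minimum tax:
  Adjusted income: 432,500 kr + 105,000 kr + 55,000 kr = 592,500 kr
  Exemption: 592,500 kr ≤ 602,000 kr, so full 89,000 kr applies
  Base: 592,500 kr − 89,000 kr = 503,500 kr
  503,500 kr × 12% = 60,420 kr

128,135 kr > 60,420 kr, so the general income tax governs.

128,135 kr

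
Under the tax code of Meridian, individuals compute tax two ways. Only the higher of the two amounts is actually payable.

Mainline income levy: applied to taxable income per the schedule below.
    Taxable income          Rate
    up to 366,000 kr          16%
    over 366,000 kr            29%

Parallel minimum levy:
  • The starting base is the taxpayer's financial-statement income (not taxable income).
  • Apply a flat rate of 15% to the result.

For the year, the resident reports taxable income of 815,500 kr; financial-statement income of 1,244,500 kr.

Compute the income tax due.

188,915 kr

Parallel minimum levy:
  Base (financial-statement income): 1,244,500 kr
  1,244,500 kr × 15% = 186,675 kr

Mainline income levy:
  366,000 kr × 16% = 58,560 kr
  449,500 kr × 29% = 130,355 kr
  → 188,915 kr

188,915 kr > 186,675 kr, so the mainline income levy governs.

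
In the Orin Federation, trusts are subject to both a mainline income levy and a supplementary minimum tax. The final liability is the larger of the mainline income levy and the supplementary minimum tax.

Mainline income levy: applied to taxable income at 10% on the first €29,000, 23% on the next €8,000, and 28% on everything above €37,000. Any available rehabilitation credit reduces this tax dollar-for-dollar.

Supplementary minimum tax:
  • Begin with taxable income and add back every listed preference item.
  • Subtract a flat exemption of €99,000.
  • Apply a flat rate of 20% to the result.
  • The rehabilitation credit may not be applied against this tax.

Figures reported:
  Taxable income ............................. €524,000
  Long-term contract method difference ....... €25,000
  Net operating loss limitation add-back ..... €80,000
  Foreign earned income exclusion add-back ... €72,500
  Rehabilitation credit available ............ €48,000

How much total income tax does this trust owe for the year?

Mainline income levy:
  €29,000 × 10% = €2,900
  €8,000 × 23% = €1,840
  €487,000 × 28% = €136,360
  → €141,100
  Less rehabilitation credit €48,000 → €93,100

Supplementary minimum tax:
  Adjusted income: €524,000 + €25,000 + €80,000 + €72,500 = €701,500
  Less exemption €99,000 → base €602,500
  €602,500 × 20% = €120,500

€120,500 > €93,100, so the supplementary minimum tax is the binding amount.

€120,500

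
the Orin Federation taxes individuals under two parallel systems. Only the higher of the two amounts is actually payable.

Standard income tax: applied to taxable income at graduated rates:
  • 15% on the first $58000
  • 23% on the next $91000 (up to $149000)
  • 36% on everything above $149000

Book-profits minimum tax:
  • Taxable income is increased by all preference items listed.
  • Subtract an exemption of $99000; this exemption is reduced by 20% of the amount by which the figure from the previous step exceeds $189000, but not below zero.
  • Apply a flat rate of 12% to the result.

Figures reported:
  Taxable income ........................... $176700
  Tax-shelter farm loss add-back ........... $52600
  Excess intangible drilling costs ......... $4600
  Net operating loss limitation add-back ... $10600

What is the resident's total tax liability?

Standard income tax:
  $58000 × 15% = $8700
  $91000 × 23% = $20930
  $27700 × 36% = $9972
  → $39602

Book-profits minimum tax:
  Adjusted income: $176700 + $52600 + $4600 + $10600 = $244500
  Exemption: $99000 − 20% × ($244500 − $189000) = $99000 − $11100 = $87900
  Base: $244500 − $87900 = $156600
  $156600 × 12% = $18792

$39602 > $18792, so the standard income tax governs.

$39602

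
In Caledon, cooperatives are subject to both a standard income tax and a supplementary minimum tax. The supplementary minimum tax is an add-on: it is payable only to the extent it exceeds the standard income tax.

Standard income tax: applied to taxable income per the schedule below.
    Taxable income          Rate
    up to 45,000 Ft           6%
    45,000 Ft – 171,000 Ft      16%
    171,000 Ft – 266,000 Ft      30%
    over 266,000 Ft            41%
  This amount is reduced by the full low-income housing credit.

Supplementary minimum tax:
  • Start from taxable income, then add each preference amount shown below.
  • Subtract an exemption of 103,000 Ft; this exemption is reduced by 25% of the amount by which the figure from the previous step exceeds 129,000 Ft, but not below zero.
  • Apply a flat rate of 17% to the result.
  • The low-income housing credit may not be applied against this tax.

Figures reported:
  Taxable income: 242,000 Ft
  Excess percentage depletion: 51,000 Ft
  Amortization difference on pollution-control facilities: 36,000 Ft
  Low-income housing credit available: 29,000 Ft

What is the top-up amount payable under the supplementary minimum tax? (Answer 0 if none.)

Supplementary minimum tax:
  Adjusted income: 242,000 Ft + 51,000 Ft + 36,000 Ft = 329,000 Ft
  Exemption: 103,000 Ft − 25% × (329,000 Ft − 129,000 Ft) = 103,000 Ft − 50,000 Ft = 53,000 Ft
  Base: 329,000 Ft − 53,000 Ft = 276,000 Ft
  276,000 Ft × 17% = 46,920 Ft

Standard income tax:
  45,000 Ft × 6% = 2,700 Ft
  126,000 Ft × 16% = 20,160 Ft
  71,000 Ft × 30% = 21,300 Ft
  → 44,160 Ft
  Less low-income housing credit 29,000 Ft → 15,160 Ft

Excess of supplementary minimum tax over standard income tax: 46,920 Ft − 15,160 Ft = 31,760 Ft.

31,760 Ft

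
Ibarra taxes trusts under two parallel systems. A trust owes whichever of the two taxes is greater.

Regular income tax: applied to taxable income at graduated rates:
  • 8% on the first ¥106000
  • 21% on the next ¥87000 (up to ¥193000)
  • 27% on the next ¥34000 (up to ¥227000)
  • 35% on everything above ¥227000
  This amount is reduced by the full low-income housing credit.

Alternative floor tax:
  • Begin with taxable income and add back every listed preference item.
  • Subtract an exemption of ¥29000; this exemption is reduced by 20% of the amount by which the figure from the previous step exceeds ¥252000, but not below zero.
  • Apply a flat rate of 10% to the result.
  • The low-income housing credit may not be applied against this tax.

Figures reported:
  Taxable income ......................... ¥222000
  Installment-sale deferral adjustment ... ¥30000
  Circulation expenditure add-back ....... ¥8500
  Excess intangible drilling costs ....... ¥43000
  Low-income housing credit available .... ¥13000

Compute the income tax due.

¥28480

Regular income tax:
  ¥106000 × 8% = ¥8480
  ¥87000 × 21% = ¥18270
  ¥29000 × 27% = ¥7830
  → ¥34580
  Less low-income housing credit ¥13000 → ¥21580

Alternative floor tax:
  Adjusted income: ¥222000 + ¥30000 + ¥8500 + ¥43000 = ¥303500
  Exemption: ¥29000 − 20% × (¥303500 − ¥252000) = ¥29000 − ¥10300 = ¥18700
  Base: ¥303500 − ¥18700 = ¥284800
  ¥284800 × 10% = ¥28480

¥28480 > ¥21580, so the alternative floor tax is the binding amount.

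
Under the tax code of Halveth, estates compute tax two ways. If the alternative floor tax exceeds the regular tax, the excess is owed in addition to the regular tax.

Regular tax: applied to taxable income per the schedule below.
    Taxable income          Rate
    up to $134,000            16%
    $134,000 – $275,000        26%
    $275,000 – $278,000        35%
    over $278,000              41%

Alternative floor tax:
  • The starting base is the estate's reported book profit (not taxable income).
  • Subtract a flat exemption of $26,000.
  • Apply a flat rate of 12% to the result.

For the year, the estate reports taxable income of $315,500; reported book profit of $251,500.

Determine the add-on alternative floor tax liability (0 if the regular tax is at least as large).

$0

Regular tax:
  $134,000 × 16% = $21,440
  $141,000 × 26% = $36,660
  $3,000 × 35% = $1,050
  $37,500 × 41% = $15,375
  → $74,525

Alternative floor tax:
  Base (reported book profit): $251,500
  Less exemption $26,000 → base $225,500
  $225,500 × 12% = $27,060

$27,060 ≤ $74,525, so no add-on is due.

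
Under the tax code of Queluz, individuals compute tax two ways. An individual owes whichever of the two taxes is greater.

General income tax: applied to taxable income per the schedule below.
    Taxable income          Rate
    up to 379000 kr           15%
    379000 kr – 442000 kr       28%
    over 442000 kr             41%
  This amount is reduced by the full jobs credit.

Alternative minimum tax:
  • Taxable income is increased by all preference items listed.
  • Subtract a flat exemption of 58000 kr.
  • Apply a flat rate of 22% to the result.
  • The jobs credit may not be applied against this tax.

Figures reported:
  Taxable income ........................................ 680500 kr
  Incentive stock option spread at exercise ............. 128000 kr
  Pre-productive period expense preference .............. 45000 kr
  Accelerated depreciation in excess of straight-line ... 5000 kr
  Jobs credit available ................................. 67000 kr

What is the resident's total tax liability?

Alternative minimum tax:
  Adjusted income: 680500 kr + 128000 kr + 45000 kr + 5000 kr = 858500 kr
  Less exemption 58000 kr → base 800500 kr
  800500 kr × 22% = 176110 kr

General income tax:
  379000 kr × 15% = 56850 kr
  63000 kr × 28% = 17640 kr
  238500 kr × 41% = 97785 kr
  → 172275 kr
  Less jobs credit 67000 kr → 105275 kr

176110 kr > 105275 kr, so the alternative minimum tax is the binding amount.

176110 kr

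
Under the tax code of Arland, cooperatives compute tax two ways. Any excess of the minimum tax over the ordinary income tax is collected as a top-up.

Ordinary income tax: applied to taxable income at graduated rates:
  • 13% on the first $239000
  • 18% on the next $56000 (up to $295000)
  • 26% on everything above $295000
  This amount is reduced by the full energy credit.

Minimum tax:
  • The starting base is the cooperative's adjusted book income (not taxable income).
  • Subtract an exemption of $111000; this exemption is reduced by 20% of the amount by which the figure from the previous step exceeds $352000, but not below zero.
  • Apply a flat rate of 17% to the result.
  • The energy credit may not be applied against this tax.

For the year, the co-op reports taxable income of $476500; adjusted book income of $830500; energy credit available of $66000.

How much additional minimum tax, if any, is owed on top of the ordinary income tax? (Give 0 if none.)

$116244

Minimum tax:
  Base (adjusted book income): $830500
  Exemption: $111000 − 20% × ($830500 − $352000) = $111000 − $95700 = $15300
  Base: $830500 − $15300 = $815200
  $815200 × 17% = $138584

Ordinary income tax:
  $239000 × 13% = $31070
  $56000 × 18% = $10080
  $181500 × 26% = $47190
  → $88340
  Less energy credit $66000 → $22340

Excess of minimum tax over ordinary income tax: $138584 − $22340 = $116244.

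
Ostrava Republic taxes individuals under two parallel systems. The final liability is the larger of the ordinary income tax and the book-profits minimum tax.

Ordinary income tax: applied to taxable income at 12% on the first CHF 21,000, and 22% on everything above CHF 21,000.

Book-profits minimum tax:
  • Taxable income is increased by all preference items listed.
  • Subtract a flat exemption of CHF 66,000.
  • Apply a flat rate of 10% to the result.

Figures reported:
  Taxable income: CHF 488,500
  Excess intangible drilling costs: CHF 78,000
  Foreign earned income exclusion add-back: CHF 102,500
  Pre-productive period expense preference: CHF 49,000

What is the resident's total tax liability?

CHF 105,370

Ordinary income tax:
  CHF 21,000 × 12% = CHF 2,520
  CHF 467,500 × 22% = CHF 102,850
  → CHF 105,370

Book-profits minimum tax:
  Adjusted income: CHF 488,500 + CHF 78,000 + CHF 102,500 + CHF 49,000 = CHF 718,000
  Less exemption CHF 66,000 → base CHF 652,000
  CHF 652,000 × 10% = CHF 65,200

CHF 105,370 > CHF 65,200, so the ordinary income tax governs.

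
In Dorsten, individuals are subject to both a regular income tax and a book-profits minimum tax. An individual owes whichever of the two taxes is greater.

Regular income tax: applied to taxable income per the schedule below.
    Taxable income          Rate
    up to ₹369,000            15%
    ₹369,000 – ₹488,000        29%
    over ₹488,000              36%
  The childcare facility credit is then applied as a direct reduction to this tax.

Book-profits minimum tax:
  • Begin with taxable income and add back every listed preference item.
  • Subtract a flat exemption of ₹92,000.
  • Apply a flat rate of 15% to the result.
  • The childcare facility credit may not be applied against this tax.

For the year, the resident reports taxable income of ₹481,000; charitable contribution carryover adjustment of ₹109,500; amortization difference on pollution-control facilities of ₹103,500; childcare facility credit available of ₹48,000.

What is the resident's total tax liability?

Book-profits minimum tax:
  Adjusted income: ₹481,000 + ₹109,500 + ₹103,500 = ₹694,000
  Less exemption ₹92,000 → base ₹602,000
  ₹602,000 × 15% = ₹90,300

Regular income tax:
  ₹369,000 × 15% = ₹55,350
  ₹112,000 × 29% = ₹32,480
  → ₹87,830
  Less childcare facility credit ₹48,000 → ₹39,830

₹90,300 > ₹39,830, so the book-profits minimum tax is the binding amount.

₹90,300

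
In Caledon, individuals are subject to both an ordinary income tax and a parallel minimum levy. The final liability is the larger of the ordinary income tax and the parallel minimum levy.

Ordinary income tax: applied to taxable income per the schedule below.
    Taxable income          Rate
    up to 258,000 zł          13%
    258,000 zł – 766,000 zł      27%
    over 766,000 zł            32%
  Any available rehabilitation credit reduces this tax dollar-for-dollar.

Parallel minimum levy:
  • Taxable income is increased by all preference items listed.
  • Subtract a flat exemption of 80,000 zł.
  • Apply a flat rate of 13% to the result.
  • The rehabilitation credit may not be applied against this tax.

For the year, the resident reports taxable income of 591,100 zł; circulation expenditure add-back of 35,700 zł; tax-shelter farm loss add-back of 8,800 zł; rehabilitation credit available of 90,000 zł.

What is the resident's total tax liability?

Ordinary income tax:
  258,000 zł × 13% = 33,540 zł
  333,100 zł × 27% = 89,937 zł
  → 123,477 zł
  Less rehabilitation credit 90,000 zł → 33,477 zł

Parallel minimum levy:
  Adjusted income: 591,100 zł + 35,700 zł + 8,800 zł = 635,600 zł
  Less exemption 80,000 zł → base 555,600 zł
  555,600 zł × 13% = 72,228 zł

72,228 zł > 33,477 zł, so the parallel minimum levy is the binding amount.

72,228 zł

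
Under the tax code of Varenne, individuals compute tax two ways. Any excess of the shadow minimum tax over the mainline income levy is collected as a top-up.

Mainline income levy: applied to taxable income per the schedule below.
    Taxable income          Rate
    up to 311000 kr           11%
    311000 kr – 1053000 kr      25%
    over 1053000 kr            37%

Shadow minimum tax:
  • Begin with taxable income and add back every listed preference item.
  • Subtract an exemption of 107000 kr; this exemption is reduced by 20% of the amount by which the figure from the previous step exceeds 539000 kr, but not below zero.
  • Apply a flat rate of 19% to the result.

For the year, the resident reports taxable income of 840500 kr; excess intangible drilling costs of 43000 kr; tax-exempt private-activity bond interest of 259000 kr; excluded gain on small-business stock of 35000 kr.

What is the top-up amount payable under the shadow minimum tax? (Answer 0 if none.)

Shadow minimum tax:
  Adjusted income: 840500 kr + 43000 kr + 259000 kr + 35000 kr = 1177500 kr
  Exemption: 20% × (1177500 kr − 539000 kr) = 127700 kr ≥ 107000 kr, so the exemption is fully phased out
  Base: 1177500 kr − 0 kr = 1177500 kr
  1177500 kr × 19% = 223725 kr

Mainline income levy:
  311000 kr × 11% = 34210 kr
  529500 kr × 25% = 132375 kr
  → 166585 kr

Excess of shadow minimum tax over mainline income levy: 223725 kr − 166585 kr = 57140 kr.

57140 kr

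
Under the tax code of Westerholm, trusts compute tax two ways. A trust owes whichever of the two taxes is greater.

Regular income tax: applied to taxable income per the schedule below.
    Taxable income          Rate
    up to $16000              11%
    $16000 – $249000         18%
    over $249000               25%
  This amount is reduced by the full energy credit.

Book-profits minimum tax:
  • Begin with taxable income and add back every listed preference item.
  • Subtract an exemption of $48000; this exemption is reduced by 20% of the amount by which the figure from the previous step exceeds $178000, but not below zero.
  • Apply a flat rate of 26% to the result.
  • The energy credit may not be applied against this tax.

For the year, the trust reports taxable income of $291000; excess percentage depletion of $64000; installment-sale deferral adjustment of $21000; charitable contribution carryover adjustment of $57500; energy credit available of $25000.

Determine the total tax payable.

$112710

Book-profits minimum tax:
  Adjusted income: $291000 + $64000 + $21000 + $57500 = $433500
  Exemption: 20% × ($433500 − $178000) = $51100 ≥ $48000, so the exemption is fully phased out
  Base: $433500 − $0 = $433500
  $433500 × 26% = $112710

Regular income tax:
  $16000 × 11% = $1760
  $233000 × 18% = $41940
  $42000 × 25% = $10500
  → $54200
  Less energy credit $25000 → $29200

$112710 > $29200, so the book-profits minimum tax is the binding amount.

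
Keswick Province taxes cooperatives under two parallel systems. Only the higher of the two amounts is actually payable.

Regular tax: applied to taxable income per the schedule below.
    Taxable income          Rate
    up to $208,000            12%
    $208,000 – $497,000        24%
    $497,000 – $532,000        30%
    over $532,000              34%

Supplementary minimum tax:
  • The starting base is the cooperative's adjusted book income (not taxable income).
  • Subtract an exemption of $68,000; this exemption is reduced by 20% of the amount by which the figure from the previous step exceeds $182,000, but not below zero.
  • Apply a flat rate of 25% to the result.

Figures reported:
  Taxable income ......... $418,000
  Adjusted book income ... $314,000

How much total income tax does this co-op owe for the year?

$75,360

Regular tax:
  $208,000 × 12% = $24,960
  $210,000 × 24% = $50,400
  → $75,360

Supplementary minimum tax:
  Base (adjusted book income): $314,000
  Exemption: $68,000 − 20% × ($314,000 − $182,000) = $68,000 − $26,400 = $41,600
  Base: $314,000 − $41,600 = $272,400
  $272,400 × 25% = $68,100

$75,360 > $68,100, so the regular tax governs.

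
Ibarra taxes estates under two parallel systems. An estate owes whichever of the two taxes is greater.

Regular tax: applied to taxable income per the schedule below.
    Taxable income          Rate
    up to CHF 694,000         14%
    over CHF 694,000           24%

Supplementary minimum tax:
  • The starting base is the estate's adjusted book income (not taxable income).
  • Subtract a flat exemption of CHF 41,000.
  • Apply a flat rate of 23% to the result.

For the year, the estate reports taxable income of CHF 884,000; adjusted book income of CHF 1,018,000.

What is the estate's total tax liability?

Supplementary minimum tax:
  Base (adjusted book income): CHF 1,018,000
  Less exemption CHF 41,000 → base CHF 977,000
  CHF 977,000 × 23% = CHF 224,710

Regular tax:
  CHF 694,000 × 14% = CHF 97,160
  CHF 190,000 × 24% = CHF 45,600
  → CHF 142,760

CHF 224,710 > CHF 142,760, so the supplementary minimum tax is the binding amount.

CHF 224,710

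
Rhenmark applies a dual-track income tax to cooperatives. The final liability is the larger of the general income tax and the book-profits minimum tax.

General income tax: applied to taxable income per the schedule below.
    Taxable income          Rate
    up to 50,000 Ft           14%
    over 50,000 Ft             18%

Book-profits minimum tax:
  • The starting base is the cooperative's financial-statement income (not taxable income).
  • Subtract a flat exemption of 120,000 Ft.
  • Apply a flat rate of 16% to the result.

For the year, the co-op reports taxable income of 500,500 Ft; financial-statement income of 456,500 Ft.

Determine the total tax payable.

88,090 Ft

General income tax:
  50,000 Ft × 14% = 7,000 Ft
  450,500 Ft × 18% = 81,090 Ft
  → 88,090 Ft

Book-profits minimum tax:
  Base (financial-statement income): 456,500 Ft
  Less exemption 120,000 Ft → base 336,500 Ft
  336,500 Ft × 16% = 53,840 Ft

88,090 Ft > 53,840 Ft, so the general income tax governs.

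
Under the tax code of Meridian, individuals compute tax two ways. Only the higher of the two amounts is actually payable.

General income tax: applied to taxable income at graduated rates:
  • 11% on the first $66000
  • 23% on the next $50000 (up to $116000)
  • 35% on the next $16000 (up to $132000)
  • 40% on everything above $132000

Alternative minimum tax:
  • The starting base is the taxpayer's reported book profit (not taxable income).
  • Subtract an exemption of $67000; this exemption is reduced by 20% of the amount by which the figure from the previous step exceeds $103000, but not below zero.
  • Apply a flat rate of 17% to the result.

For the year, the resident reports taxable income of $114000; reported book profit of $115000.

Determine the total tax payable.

$18300

Alternative minimum tax:
  Base (reported book profit): $115000
  Exemption: $67000 − 20% × ($115000 − $103000) = $67000 − $2400 = $64600
  Base: $115000 − $64600 = $50400
  $50400 × 17% = $8568

General income tax:
  $66000 × 11% = $7260
  $48000 × 23% = $11040
  → $18300

$18300 > $8568, so the general income tax governs.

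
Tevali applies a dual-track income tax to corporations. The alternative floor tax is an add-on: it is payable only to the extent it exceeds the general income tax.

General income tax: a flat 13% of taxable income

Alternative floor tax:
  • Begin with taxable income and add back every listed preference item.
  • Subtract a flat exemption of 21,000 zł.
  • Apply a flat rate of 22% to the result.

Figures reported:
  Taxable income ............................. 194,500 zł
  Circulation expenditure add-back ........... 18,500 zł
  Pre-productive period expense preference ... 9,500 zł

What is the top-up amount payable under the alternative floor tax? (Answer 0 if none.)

19,045 zł

Alternative floor tax:
  Adjusted income: 194,500 zł + 18,500 zł + 9,500 zł = 222,500 zł
  Less exemption 21,000 zł → base 201,500 zł
  201,500 zł × 22% = 44,330 zł

General income tax:
  194,500 zł × 13% = 25,285 zł

Excess of alternative floor tax over general income tax: 44,330 zł − 25,285 zł = 19,045 zł.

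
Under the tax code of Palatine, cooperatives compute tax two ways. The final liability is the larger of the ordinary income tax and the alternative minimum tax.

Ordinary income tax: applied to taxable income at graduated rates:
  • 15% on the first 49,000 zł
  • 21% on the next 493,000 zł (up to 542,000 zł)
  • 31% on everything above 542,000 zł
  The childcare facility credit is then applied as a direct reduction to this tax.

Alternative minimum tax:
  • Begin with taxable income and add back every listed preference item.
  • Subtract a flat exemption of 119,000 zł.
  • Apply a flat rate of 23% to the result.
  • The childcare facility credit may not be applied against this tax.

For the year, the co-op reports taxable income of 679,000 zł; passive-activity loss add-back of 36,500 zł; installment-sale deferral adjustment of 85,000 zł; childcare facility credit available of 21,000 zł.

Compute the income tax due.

156,745 zł

Ordinary income tax:
  49,000 zł × 15% = 7,350 zł
  493,000 zł × 21% = 103,530 zł
  137,000 zł × 31% = 42,470 zł
  → 153,350 zł
  Less childcare facility credit 21,000 zł → 132,350 zł

Alternative minimum tax:
  Adjusted income: 679,000 zł + 36,500 zł + 85,000 zł = 800,500 zł
  Less exemption 119,000 zł → base 681,500 zł
  681,500 zł × 23% = 156,745 zł

156,745 zł > 132,350 zł, so the alternative minimum tax is the binding amount.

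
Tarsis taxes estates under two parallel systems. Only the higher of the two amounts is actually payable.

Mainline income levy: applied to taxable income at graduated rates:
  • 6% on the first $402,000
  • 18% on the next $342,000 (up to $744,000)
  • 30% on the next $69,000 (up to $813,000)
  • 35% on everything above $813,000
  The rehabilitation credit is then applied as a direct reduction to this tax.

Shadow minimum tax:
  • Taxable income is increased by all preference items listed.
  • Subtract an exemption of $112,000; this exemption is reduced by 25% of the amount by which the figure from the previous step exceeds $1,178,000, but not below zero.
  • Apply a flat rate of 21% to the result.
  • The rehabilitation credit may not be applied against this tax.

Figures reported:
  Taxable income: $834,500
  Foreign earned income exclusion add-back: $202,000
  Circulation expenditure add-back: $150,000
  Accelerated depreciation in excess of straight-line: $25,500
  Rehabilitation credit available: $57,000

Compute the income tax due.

Shadow minimum tax:
  Adjusted income: $834,500 + $202,000 + $150,000 + $25,500 = $1,212,000
  Exemption: $112,000 − 25% × ($1,212,000 − $1,178,000) = $112,000 − $8,500 = $103,500
  Base: $1,212,000 − $103,500 = $1,108,500
  $1,108,500 × 21% = $232,785

Mainline income levy:
  $402,000 × 6% = $24,120
  $342,000 × 18% = $61,560
  $69,000 × 30% = $20,700
  $21,500 × 35% = $7,525
  → $113,905
  Less rehabilitation credit $57,000 → $56,905

$232,785 > $56,905, so the shadow minimum tax is the binding amount.

$232,785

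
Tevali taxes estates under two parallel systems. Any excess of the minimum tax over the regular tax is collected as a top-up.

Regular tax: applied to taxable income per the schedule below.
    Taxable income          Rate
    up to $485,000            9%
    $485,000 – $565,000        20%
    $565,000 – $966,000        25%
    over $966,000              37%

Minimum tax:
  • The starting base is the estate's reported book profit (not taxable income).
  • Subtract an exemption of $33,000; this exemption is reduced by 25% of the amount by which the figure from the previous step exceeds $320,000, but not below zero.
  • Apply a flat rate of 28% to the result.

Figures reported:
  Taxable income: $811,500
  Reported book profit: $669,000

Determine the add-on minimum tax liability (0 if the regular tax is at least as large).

$66,045

Regular tax:
  $485,000 × 9% = $43,650
  $80,000 × 20% = $16,000
  $246,500 × 25% = $61,625
  → $121,275

Minimum tax:
  Base (reported book profit): $669,000
  Exemption: 25% × ($669,000 − $320,000) = $87,250 ≥ $33,000, so the exemption is fully phased out
  Base: $669,000 − $0 = $669,000
  $669,000 × 28% = $187,320

Excess of minimum tax over regular tax: $187,320 − $121,275 = $66,045.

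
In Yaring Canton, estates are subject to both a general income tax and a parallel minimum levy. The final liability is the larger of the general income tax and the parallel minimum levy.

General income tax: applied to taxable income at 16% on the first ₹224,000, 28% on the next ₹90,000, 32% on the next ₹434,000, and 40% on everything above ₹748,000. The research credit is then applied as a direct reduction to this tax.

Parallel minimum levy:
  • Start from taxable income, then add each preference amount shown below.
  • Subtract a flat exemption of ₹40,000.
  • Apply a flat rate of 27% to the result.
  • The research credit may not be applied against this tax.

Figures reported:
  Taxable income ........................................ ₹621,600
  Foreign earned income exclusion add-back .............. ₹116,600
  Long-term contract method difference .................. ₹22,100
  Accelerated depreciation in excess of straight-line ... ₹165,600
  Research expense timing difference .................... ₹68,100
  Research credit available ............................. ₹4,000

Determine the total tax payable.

₹257,580

General income tax:
  ₹224,000 × 16% = ₹35,840
  ₹90,000 × 28% = ₹25,200
  ₹307,600 × 32% = ₹98,432
  → ₹159,472
  Less research credit ₹4,000 → ₹155,472

Parallel minimum levy:
  Adjusted income: ₹621,600 + ₹116,600 + ₹22,100 + ₹165,600 + ₹68,100 = ₹994,000
  Less exemption ₹40,000 → base ₹954,000
  ₹954,000 × 27% = ₹257,580

₹257,580 > ₹155,472, so the parallel minimum levy is the binding amount.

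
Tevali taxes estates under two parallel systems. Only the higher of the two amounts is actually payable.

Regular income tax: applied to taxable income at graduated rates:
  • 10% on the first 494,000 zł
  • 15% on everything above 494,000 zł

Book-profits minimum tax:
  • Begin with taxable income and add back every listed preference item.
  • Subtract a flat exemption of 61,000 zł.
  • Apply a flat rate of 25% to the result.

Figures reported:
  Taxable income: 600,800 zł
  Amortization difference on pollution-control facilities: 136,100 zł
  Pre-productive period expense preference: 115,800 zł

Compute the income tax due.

Book-profits minimum tax:
  Adjusted income: 600,800 zł + 136,100 zł + 115,800 zł = 852,700 zł
  Less exemption 61,000 zł → base 791,700 zł
  791,700 zł × 25% = 197,925 zł

Regular income tax:
  494,000 zł × 10% = 49,400 zł
  106,800 zł × 15% = 16,020 zł
  → 65,420 zł

197,925 zł > 65,420 zł, so the book-profits minimum tax is the binding amount.

197,925 zł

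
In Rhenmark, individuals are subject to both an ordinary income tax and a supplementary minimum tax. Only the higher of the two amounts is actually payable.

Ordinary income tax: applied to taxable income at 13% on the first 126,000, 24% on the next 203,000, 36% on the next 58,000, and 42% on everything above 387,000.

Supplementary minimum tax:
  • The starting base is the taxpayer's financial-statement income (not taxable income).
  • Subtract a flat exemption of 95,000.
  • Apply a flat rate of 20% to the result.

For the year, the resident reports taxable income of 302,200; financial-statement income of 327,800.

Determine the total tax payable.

Ordinary income tax:
  126,000 × 13% = 16,380
  176,200 × 24% = 42,288
  → 58,668

Supplementary minimum tax:
  Base (financial-statement income): 327,800
  Less exemption 95,000 → base 232,800
  232,800 × 20% = 46,560

58,668 > 46,560, so the ordinary income tax governs.

58,668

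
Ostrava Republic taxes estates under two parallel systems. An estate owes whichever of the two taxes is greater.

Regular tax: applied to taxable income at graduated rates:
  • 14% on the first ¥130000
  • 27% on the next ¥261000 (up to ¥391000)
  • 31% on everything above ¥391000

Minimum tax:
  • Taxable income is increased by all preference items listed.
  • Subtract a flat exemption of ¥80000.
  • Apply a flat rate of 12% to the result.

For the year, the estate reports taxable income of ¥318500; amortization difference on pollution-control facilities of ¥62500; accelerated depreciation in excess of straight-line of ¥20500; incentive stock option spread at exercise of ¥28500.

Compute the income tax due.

¥69095

Minimum tax:
  Adjusted income: ¥318500 + ¥62500 + ¥20500 + ¥28500 = ¥430000
  Less exemption ¥80000 → base ¥350000
  ¥350000 × 12% = ¥42000

Regular tax:
  ¥130000 × 14% = ¥18200
  ¥188500 × 27% = ¥50895
  → ¥69095

¥69095 > ¥42000, so the regular tax governs.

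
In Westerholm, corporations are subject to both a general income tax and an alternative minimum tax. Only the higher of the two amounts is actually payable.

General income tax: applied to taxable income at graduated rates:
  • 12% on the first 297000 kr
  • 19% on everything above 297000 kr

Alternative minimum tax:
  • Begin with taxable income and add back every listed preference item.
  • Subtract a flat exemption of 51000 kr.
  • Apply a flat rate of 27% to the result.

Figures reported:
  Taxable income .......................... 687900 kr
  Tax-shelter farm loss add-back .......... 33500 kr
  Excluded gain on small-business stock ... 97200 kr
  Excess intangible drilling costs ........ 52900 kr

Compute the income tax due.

General income tax:
  297000 kr × 12% = 35640 kr
  390900 kr × 19% = 74271 kr
  → 109911 kr

Alternative minimum tax:
  Adjusted income: 687900 kr + 33500 kr + 97200 kr + 52900 kr = 871500 kr
  Less exemption 51000 kr → base 820500 kr
  820500 kr × 27% = 221535 kr

221535 kr > 109911 kr, so the alternative minimum tax is the binding amount.

221535 kr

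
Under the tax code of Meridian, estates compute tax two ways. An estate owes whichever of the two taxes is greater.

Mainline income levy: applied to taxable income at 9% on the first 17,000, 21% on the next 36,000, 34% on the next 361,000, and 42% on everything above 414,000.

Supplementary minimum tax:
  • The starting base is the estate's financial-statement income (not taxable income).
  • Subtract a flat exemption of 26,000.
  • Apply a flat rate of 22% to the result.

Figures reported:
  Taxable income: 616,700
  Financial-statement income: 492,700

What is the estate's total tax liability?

216,964

Mainline income levy:
  17,000 × 9% = 1,530
  36,000 × 21% = 7,560
  361,000 × 34% = 122,740
  202,700 × 42% = 85,134
  → 216,964

Supplementary minimum tax:
  Base (financial-statement income): 492,700
  Less exemption 26,000 → base 466,700
  466,700 × 22% = 102,674

216,964 > 102,674, so the mainline income levy governs.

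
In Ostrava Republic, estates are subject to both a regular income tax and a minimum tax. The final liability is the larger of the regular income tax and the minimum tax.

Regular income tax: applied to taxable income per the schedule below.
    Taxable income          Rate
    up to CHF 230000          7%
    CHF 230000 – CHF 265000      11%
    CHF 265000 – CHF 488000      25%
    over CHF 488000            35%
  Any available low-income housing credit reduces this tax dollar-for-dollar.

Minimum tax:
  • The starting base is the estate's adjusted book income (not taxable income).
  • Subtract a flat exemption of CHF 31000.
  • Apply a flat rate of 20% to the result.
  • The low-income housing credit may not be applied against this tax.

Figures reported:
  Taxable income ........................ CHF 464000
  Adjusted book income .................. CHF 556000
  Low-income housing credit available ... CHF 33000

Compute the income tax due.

CHF 105000

Minimum tax:
  Base (adjusted book income): CHF 556000
  Less exemption CHF 31000 → base CHF 525000
  CHF 525000 × 20% = CHF 105000

Regular income tax:
  CHF 230000 × 7% = CHF 16100
  CHF 35000 × 11% = CHF 3850
  CHF 199000 × 25% = CHF 49750
  → CHF 69700
  Less low-income housing credit CHF 33000 → CHF 36700

CHF 105000 > CHF 36700, so the minimum tax is the binding amount.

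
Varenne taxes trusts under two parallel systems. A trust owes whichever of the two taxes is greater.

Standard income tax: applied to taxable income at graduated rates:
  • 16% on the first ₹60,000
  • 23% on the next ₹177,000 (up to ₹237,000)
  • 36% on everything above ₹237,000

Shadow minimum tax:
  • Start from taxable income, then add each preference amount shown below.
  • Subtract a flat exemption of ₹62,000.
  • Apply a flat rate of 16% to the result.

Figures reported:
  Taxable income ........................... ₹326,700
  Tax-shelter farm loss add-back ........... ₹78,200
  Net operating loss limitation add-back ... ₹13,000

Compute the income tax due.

Shadow minimum tax:
  Adjusted income: ₹326,700 + ₹78,200 + ₹13,000 = ₹417,900
  Less exemption ₹62,000 → base ₹355,900
  ₹355,900 × 16% = ₹56,944

Standard income tax:
  ₹60,000 × 16% = ₹9,600
  ₹177,000 × 23% = ₹40,710
  ₹89,700 × 36% = ₹32,292
  → ₹82,602

₹82,602 > ₹56,944, so the standard income tax governs.

₹82,602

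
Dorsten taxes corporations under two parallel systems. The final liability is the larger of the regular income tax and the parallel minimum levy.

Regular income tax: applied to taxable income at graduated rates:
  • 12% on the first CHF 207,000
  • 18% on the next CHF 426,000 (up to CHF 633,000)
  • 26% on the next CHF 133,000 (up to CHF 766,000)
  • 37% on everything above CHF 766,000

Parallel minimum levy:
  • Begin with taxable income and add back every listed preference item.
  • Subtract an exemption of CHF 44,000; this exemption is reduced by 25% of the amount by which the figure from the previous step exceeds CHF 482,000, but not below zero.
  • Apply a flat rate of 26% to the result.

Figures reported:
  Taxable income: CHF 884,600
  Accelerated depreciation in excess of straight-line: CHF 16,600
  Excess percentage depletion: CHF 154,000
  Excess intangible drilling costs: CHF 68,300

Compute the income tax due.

Parallel minimum levy:
  Adjusted income: CHF 884,600 + CHF 16,600 + CHF 154,000 + CHF 68,300 = CHF 1,123,500
  Exemption: 25% × (CHF 1,123,500 − CHF 482,000) = CHF 160,375 ≥ CHF 44,000, so the exemption is fully phased out
  Base: CHF 1,123,500 − CHF 0 = CHF 1,123,500
  CHF 1,123,500 × 26% = CHF 292,110

Regular income tax:
  CHF 207,000 × 12% = CHF 24,840
  CHF 426,000 × 18% = CHF 76,680
  CHF 133,000 × 26% = CHF 34,580
  CHF 118,600 × 37% = CHF 43,882
  → CHF 179,982

CHF 292,110 > CHF 179,982, so the parallel minimum levy is the binding amount.

CHF 292,110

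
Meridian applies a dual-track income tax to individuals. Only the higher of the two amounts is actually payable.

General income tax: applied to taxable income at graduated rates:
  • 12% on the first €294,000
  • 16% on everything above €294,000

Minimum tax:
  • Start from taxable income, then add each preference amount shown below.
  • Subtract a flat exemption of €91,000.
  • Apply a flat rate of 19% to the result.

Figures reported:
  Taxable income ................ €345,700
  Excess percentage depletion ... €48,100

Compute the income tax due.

General income tax:
  €294,000 × 12% = €35,280
  €51,700 × 16% = €8,272
  → €43,552

Minimum tax:
  Adjusted income: €345,700 + €48,100 = €393,800
  Less exemption €91,000 → base €302,800
  €302,800 × 19% = €57,532

€57,532 > €43,552, so the minimum tax is the binding amount.

€57,532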